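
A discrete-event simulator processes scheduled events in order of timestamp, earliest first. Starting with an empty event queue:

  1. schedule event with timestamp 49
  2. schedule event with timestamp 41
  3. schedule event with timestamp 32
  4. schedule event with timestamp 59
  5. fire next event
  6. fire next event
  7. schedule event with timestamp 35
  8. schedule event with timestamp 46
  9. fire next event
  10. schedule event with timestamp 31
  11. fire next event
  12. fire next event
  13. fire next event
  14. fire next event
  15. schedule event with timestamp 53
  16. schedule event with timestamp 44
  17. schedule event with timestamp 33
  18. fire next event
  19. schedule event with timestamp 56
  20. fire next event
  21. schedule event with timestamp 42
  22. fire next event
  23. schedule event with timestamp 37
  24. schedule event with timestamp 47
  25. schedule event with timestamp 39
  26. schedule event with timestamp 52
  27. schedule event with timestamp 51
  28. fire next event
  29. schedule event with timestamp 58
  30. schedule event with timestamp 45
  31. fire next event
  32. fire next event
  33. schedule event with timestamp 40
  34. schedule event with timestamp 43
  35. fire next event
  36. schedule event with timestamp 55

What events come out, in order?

[32, 41, 35, 31, 46, 49, 59, 33, 44, 42, 37, 39, 45, 40]

insert 49 → {49}
insert 41 → {41, 49}
insert 32 → {32, 41, 49}
insert 59 → {32, 41, 49, 59}
fire next event → 32; now {41, 49, 59}
fire next event → 41; now {49, 59}
insert 35 → {35, 49, 59}
insert 46 → {35, 46, 49, 59}
fire next event → 35; now {46, 49, 59}
insert 31 → {31, 46, 49, 59}
fire next event → 31; now {46, 49, 59}
fire next event → 46; now {49, 59}
fire next event → 49; now {59}
fire next event → 59; now {}
insert 53 → {53}
insert 44 → {44, 53}
insert 33 → {33, 44, 53}
fire next event → 33; now {44, 53}
insert 56 → {44, 53, 56}
fire next event → 44; now {53, 56}
insert 42 → {42, 53, 56}
fire next event → 42; now {53, 56}
insert 37 → {37, 53, 56}
insert 47 → {37, 47, 53, 56}
insert 39 → {37, 39, 47, 53, 56}
insert 52 → {37, 39, 47, 52, 53, 56}
insert 51 → {37, 39, 47, 51, 52, 53, 56}
fire next event → 37; now {39, 47, 51, 52, 53, 56}
insert 58 → {39, 47, 51, 52, 53, 56, 58}
insert 45 → {39, 45, 47, 51, 52, 53, 56, 58}
fire next event → 39; now {45, 47, 51, 52, 53, 56, 58}
fire next event → 45; now {47, 51, 52, 53, 56, 58}
insert 40 → {40, 47, 51, 52, 53, 56, 58}
insert 43 → {40, 43, 47, 51, 52, 53, 56, 58}
fire next event → 40; now {43, 47, 51, 52, 53, 56, 58}
insert 55 → {43, 47, 51, 52, 53, 55, 56, 58}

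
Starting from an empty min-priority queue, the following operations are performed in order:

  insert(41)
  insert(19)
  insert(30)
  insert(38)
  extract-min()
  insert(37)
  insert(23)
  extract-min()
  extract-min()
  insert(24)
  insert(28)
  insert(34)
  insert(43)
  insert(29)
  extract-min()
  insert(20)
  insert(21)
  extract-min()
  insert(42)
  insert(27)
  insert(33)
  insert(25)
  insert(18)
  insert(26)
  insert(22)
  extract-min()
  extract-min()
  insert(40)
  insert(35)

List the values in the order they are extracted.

insert 41 → {41}
insert 19 → {19, 41}
insert 30 → {19, 30, 41}
insert 38 → {19, 30, 38, 41}
extract-min → 19; now {30, 38, 41}
insert 37 → {30, 37, 38, 41}
insert 23 → {23, 30, 37, 38, 41}
extract-min → 23; now {30, 37, 38, 41}
extract-min → 30; now {37, 38, 41}
insert 24 → {24, 37, 38, 41}
insert 28 → {24, 28, 37, 38, 41}
insert 34 → {24, 28, 34, 37, 38, 41}
insert 43 → {24, 28, 34, 37, 38, 41, 43}
insert 29 → {24, 28, 29, 34, 37, 38, 41, 43}
extract-min → 24; now {28, 29, 34, 37, 38, 41, 43}
insert 20 → {20, 28, 29, 34, 37, 38, 41, 43}
insert 21 → {20, 21, 28, 29, 34, 37, 38, 41, 43}
extract-min → 20; now {21, 28, 29, 34, 37, 38, 41, 43}
insert 42 → {21, 28, 29, 34, 37, 38, 41, 42, 43}
insert 27 → {21, 27, 28, 29, 34, 37, 38, 41, 42, 43}
insert 33 → {21, 27, 28, 29, 33, 34, 37, 38, 41, 42, 43}
insert 25 → {21, 25, 27, 28, 29, 33, 34, 37, 38, 41, 42, 43}
insert 18 → {18, 21, 25, 27, 28, 29, 33, 34, 37, 38, 41, 42, 43}
insert 26 → {18, 21, 25, 26, 27, 28, 29, 33, 34, 37, 38, 41, 42, 43}
insert 22 → {18, 21, 22, 25, 26, 27, 28, 29, 33, 34, 37, 38, 41, 42, 43}
extract-min → 18; now {21, 22, 25, 26, 27, 28, 29, 33, 34, 37, 38, 41, 42, 43}
extract-min → 21; now {22, 25, 26, 27, 28, 29, 33, 34, 37, 38, 41, 42, 43}
insert 40 → {22, 25, 26, 27, 28, 29, 33, 34, 37, 38, 40, 41, 42, 43}
insert 35 → {22, 25, 26, 27, 28, 29, 33, 34, 35, 37, 38, 40, 41, 42, 43}

19, 23, 30, 24, 20, 18, 21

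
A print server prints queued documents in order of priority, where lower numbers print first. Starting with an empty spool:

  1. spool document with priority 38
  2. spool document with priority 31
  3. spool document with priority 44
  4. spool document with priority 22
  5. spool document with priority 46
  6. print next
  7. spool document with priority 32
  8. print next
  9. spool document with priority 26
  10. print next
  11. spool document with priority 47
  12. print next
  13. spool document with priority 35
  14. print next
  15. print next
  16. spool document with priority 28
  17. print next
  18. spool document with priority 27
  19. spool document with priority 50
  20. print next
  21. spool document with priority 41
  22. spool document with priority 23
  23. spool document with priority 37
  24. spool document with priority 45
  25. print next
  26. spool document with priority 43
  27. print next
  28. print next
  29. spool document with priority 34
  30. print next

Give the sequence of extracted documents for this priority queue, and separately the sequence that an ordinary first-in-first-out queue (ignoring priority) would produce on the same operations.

insert 38 → {38}
insert 31 → {31, 38}
insert 44 → {31, 38, 44}
insert 22 → {22, 31, 38, 44}
insert 46 → {22, 31, 38, 44, 46}
print next → 22; now {31, 38, 44, 46}
insert 32 → {31, 32, 38, 44, 46}
print next → 31; now {32, 38, 44, 46}
insert 26 → {26, 32, 38, 44, 46}
print next → 26; now {32, 38, 44, 46}
insert 47 → {32, 38, 44, 46, 47}
print next → 32; now {38, 44, 46, 47}
insert 35 → {35, 38, 44, 46, 47}
print next → 35; now {38, 44, 46, 47}
print next → 38; now {44, 46, 47}
insert 28 → {28, 44, 46, 47}
print next → 28; now {44, 46, 47}
insert 27 → {27, 44, 46, 47}
insert 50 → {27, 44, 46, 47, 50}
print next → 27; now {44, 46, 47, 50}
insert 41 → {41, 44, 46, 47, 50}
insert 23 → {23, 41, 44, 46, 47, 50}
insert 37 → {23, 37, 41, 44, 46, 47, 50}
insert 45 → {23, 37, 41, 44, 45, 46, 47, 50}
print next → 23; now {37, 41, 44, 45, 46, 47, 50}
insert 43 → {37, 41, 43, 44, 45, 46, 47, 50}
print next → 37; now {41, 43, 44, 45, 46, 47, 50}
print next → 41; now {43, 44, 45, 46, 47, 50}
insert 34 → {34, 43, 44, 45, 46, 47, 50}
print next → 34; now {43, 44, 45, 46, 47, 50}

priority queue: 22, 31, 26, 32, 35, 38, 28, 27, 23, 37, 41, 34; FIFO queue: 38, 31, 44, 22, 46, 32, 26, 47, 35, 28, 27, 50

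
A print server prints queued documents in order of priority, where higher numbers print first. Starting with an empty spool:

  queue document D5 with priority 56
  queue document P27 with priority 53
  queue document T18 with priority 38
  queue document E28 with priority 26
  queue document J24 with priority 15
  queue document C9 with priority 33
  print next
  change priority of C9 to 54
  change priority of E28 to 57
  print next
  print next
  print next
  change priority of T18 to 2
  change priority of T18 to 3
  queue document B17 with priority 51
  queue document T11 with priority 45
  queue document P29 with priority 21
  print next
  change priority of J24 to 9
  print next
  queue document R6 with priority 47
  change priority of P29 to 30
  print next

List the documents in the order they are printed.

add D5 (priority 56) → {D5:56}
add P27 (priority 53) → {D5:56, P27:53}
add T18 (priority 38) → {D5:56, P27:53, T18:38}
add E28 (priority 26) → {D5:56, P27:53, T18:38, E28:26}
add J24 (priority 15) → {D5:56, P27:53, T18:38, E28:26, J24:15}
add C9 (priority 33) → {D5:56, P27:53, T18:38, C9:33, E28:26, J24:15}
print next → D5; now {P27:53, T18:38, C9:33, E28:26, J24:15}
update C9 to priority 54 → {C9:54, P27:53, T18:38, E28:26, J24:15}
update E28 to priority 57 → {E28:57, C9:54, P27:53, T18:38, J24:15}
print next → E28; now {C9:54, P27:53, T18:38, J24:15}
print next → C9; now {P27:53, T18:38, J24:15}
print next → P27; now {T18:38, J24:15}
update T18 to priority 2 → {J24:15, T18:2}
update T18 to priority 3 → {J24:15, T18:3}
add B17 (priority 51) → {B17:51, J24:15, T18:3}
add T11 (priority 45) → {B17:51, T11:45, J24:15, T18:3}
add P29 (priority 21) → {B17:51, T11:45, P29:21, J24:15, T18:3}
print next → B17; now {T11:45, P29:21, J24:15, T18:3}
update J24 to priority 9 → {T11:45, P29:21, J24:9, T18:3}
print next → T11; now {P29:21, J24:9, T18:3}
add R6 (priority 47) → {R6:47, P29:21, J24:9, T18:3}
update P29 to priority 30 → {R6:47, P29:30, J24:9, T18:3}
print next → R6; now {P29:30, J24:9, T18:3}

D5, E28, C9, P27, B17, T11, R6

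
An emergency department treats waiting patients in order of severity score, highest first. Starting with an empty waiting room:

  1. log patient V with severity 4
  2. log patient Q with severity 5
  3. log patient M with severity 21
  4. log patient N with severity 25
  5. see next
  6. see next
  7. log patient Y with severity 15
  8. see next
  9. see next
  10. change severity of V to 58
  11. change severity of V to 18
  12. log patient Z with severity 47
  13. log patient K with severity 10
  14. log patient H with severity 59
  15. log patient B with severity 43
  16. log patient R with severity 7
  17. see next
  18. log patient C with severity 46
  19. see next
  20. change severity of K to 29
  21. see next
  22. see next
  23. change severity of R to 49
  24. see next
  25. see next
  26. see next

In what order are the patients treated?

add V (severity 4) → {V:4}
add Q (severity 5) → {Q:5, V:4}
add M (severity 21) → {M:21, Q:5, V:4}
add N (severity 25) → {N:25, M:21, Q:5, V:4}
see next → N; now {M:21, Q:5, V:4}
see next → M; now {Q:5, V:4}
add Y (severity 15) → {Y:15, Q:5, V:4}
see next → Y; now {Q:5, V:4}
see next → Q; now {V:4}
update V to severity 58 → {V:58}
update V to severity 18 → {V:18}
add Z (severity 47) → {Z:47, V:18}
add K (severity 10) → {Z:47, V:18, K:10}
add H (severity 59) → {H:59, Z:47, V:18, K:10}
add B (severity 43) → {H:59, Z:47, B:43, V:18, K:10}
add R (severity 7) → {H:59, Z:47, B:43, V:18, K:10, R:7}
see next → H; now {Z:47, B:43, V:18, K:10, R:7}
add C (severity 46) → {Z:47, C:46, B:43, V:18, K:10, R:7}
see next → Z; now {C:46, B:43, V:18, K:10, R:7}
update K to severity 29 → {C:46, B:43, K:29, V:18, R:7}
see next → C; now {B:43, K:29, V:18, R:7}
see next → B; now {K:29, V:18, R:7}
update R to severity 49 → {R:49, K:29, V:18}
see next → R; now {K:29, V:18}
see next → K; now {V:18}
see next → V; now {}

[N, M, Y, Q, H, Z, C, B, R, K, V]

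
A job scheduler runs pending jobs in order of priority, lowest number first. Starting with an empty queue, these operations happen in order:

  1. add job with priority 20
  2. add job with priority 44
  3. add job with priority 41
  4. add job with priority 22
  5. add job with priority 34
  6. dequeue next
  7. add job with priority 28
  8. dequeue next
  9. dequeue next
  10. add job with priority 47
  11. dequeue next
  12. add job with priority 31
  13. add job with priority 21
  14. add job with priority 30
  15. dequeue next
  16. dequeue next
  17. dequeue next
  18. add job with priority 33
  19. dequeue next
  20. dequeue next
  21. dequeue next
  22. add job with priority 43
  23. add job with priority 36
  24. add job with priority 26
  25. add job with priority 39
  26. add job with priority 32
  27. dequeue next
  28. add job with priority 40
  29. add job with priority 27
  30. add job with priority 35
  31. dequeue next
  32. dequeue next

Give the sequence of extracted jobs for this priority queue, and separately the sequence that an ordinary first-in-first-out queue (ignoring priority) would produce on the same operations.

priority queue: 20, 22, 28, 34, 21, 30, 31, 33, 41, 44, 26, 27, 32; FIFO queue: [20, 44, 41, 22, 34, 28, 47, 31, 21, 30, 33, 43, 36]

insert 20 → {20}
insert 44 → {20, 44}
insert 41 → {20, 41, 44}
insert 22 → {20, 22, 41, 44}
insert 34 → {20, 22, 34, 41, 44}
dequeue next → 20; now {22, 34, 41, 44}
insert 28 → {22, 28, 34, 41, 44}
dequeue next → 22; now {28, 34, 41, 44}
dequeue next → 28; now {34, 41, 44}
insert 47 → {34, 41, 44, 47}
dequeue next → 34; now {41, 44, 47}
insert 31 → {31, 41, 44, 47}
insert 21 → {21, 31, 41, 44, 47}
insert 30 → {21, 30, 31, 41, 44, 47}
dequeue next → 21; now {30, 31, 41, 44, 47}
dequeue next → 30; now {31, 41, 44, 47}
dequeue next → 31; now {41, 44, 47}
insert 33 → {33, 41, 44, 47}
dequeue next → 33; now {41, 44, 47}
dequeue next → 41; now {44, 47}
dequeue next → 44; now {47}
insert 43 → {43, 47}
insert 36 → {36, 43, 47}
insert 26 → {26, 36, 43, 47}
insert 39 → {26, 36, 39, 43, 47}
insert 32 → {26, 32, 36, 39, 43, 47}
dequeue next → 26; now {32, 36, 39, 43, 47}
insert 40 → {32, 36, 39, 40, 43, 47}
insert 27 → {27, 32, 36, 39, 40, 43, 47}
insert 35 → {27, 32, 35, 36, 39, 40, 43, 47}
dequeue next → 27; now {32, 35, 36, 39, 40, 43, 47}
dequeue next → 32; now {35, 36, 39, 40, 43, 47}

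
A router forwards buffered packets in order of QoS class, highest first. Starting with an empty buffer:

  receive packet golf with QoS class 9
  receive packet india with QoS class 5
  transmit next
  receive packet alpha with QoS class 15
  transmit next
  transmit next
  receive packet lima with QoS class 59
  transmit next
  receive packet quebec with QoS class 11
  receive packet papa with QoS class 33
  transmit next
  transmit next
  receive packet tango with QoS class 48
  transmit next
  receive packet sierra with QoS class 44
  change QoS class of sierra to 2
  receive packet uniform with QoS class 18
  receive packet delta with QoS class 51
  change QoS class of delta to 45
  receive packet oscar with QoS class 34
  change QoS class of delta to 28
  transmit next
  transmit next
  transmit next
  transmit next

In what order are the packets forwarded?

add golf (QoS class 9) → {golf:9}
add india (QoS class 5) → {golf:9, india:5}
transmit next → golf; now {india:5}
add alpha (QoS class 15) → {alpha:15, india:5}
transmit next → alpha; now {india:5}
transmit next → india; now {}
add lima (QoS class 59) → {lima:59}
transmit next → lima; now {}
add quebec (QoS class 11) → {quebec:11}
add papa (QoS class 33) → {papa:33, quebec:11}
transmit next → papa; now {quebec:11}
transmit next → quebec; now {}
add tango (QoS class 48) → {tango:48}
transmit next → tango; now {}
add sierra (QoS class 44) → {sierra:44}
update sierra to QoS class 2 → {sierra:2}
add uniform (QoS class 18) → {uniform:18, sierra:2}
add delta (QoS class 51) → {delta:51, uniform:18, sierra:2}
update delta to QoS class 45 → {delta:45, uniform:18, sierra:2}
add oscar (QoS class 34) → {delta:45, oscar:34, uniform:18, sierra:2}
update delta to QoS class 28 → {oscar:34, delta:28, uniform:18, sierra:2}
transmit next → oscar; now {delta:28, uniform:18, sierra:2}
transmit next → delta; now {uniform:18, sierra:2}
transmit next → uniform; now {sierra:2}
transmit next → sierra; now {}

[golf, alpha, india, lima, papa, quebec, tango, oscar, delta, uniform, sierra]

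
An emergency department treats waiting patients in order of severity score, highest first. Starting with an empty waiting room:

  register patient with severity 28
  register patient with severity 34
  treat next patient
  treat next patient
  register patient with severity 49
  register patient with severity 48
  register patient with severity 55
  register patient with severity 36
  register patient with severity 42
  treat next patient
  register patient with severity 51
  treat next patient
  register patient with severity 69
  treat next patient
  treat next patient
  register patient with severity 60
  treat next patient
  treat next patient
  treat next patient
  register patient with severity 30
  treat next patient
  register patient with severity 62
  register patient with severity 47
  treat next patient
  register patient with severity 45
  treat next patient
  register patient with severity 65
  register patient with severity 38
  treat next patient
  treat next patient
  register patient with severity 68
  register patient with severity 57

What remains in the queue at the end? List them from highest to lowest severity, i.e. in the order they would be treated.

insert 28 → {28}
insert 34 → {34, 28}
treat next patient → 34; now {28}
treat next patient → 28; now {}
insert 49 → {49}
insert 48 → {49, 48}
insert 55 → {55, 49, 48}
insert 36 → {55, 49, 48, 36}
insert 42 → {55, 49, 48, 42, 36}
treat next patient → 55; now {49, 48, 42, 36}
insert 51 → {51, 49, 48, 42, 36}
treat next patient → 51; now {49, 48, 42, 36}
insert 69 → {69, 49, 48, 42, 36}
treat next patient → 69; now {49, 48, 42, 36}
treat next patient → 49; now {48, 42, 36}
insert 60 → {60, 48, 42, 36}
treat next patient → 60; now {48, 42, 36}
treat next patient → 48; now {42, 36}
treat next patient → 42; now {36}
insert 30 → {36, 30}
treat next patient → 36; now {30}
insert 62 → {62, 30}
insert 47 → {62, 47, 30}
treat next patient → 62; now {47, 30}
insert 45 → {47, 45, 30}
treat next patient → 47; now {45, 30}
insert 65 → {65, 45, 30}
insert 38 → {65, 45, 38, 30}
treat next patient → 65; now {45, 38, 30}
treat next patient → 45; now {38, 30}
insert 68 → {68, 38, 30}
insert 57 → {68, 57, 38, 30}

[68, 57, 38, 30]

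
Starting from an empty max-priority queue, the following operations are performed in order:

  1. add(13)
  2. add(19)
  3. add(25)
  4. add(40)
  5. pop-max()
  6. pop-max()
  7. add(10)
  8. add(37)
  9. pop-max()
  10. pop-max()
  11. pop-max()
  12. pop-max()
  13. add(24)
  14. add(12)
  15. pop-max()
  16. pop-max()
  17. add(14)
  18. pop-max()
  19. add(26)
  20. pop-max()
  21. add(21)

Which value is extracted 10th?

insert 13 → {13}
insert 19 → {19, 13}
insert 25 → {25, 19, 13}
insert 40 → {40, 25, 19, 13}
pop-max → 40; now {25, 19, 13}
pop-max → 25; now {19, 13}
insert 10 → {19, 13, 10}
insert 37 → {37, 19, 13, 10}
pop-max → 37; now {19, 13, 10}
pop-max → 19; now {13, 10}
pop-max → 13; now {10}
pop-max → 10; now {}
insert 24 → {24}
insert 12 → {24, 12}
pop-max → 24; now {12}
pop-max → 12; now {}
insert 14 → {14}
pop-max → 14; now {}
insert 26 → {26}
pop-max → 26; now {}
insert 21 → {21}

26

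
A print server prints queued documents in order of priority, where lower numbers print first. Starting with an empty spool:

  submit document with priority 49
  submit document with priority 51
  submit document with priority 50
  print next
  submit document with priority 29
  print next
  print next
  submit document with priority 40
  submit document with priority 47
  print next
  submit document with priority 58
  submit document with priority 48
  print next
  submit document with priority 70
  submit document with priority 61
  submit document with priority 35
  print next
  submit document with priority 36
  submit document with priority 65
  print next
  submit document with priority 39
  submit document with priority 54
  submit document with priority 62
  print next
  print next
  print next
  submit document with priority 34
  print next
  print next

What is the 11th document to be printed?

insert 49 → {49}
insert 51 → {49, 51}
insert 50 → {49, 50, 51}
print next → 49; now {50, 51}
insert 29 → {29, 50, 51}
print next → 29; now {50, 51}
print next → 50; now {51}
insert 40 → {40, 51}
insert 47 → {40, 47, 51}
print next → 40; now {47, 51}
insert 58 → {47, 51, 58}
insert 48 → {47, 48, 51, 58}
print next → 47; now {48, 51, 58}
insert 70 → {48, 51, 58, 70}
insert 61 → {48, 51, 58, 61, 70}
insert 35 → {35, 48, 51, 58, 61, 70}
print next → 35; now {48, 51, 58, 61, 70}
insert 36 → {36, 48, 51, 58, 61, 70}
insert 65 → {36, 48, 51, 58, 61, 65, 70}
print next → 36; now {48, 51, 58, 61, 65, 70}
insert 39 → {39, 48, 51, 58, 61, 65, 70}
insert 54 → {39, 48, 51, 54, 58, 61, 65, 70}
insert 62 → {39, 48, 51, 54, 58, 61, 62, 65, 70}
print next → 39; now {48, 51, 54, 58, 61, 62, 65, 70}
print next → 48; now {51, 54, 58, 61, 62, 65, 70}
print next → 51; now {54, 58, 61, 62, 65, 70}
insert 34 → {34, 54, 58, 61, 62, 65, 70}
print next → 34; now {54, 58, 61, 62, 65, 70}
print next → 54; now {58, 61, 62, 65, 70}

34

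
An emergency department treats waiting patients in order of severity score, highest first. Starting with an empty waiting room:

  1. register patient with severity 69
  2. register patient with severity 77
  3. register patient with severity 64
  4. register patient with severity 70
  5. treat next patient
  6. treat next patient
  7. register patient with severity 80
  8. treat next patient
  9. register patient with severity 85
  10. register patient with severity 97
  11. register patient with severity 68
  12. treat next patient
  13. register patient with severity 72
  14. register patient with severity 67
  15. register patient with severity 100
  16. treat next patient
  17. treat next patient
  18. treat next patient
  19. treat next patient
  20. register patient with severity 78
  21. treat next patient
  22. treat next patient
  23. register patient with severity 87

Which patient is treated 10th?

insert 69 → {69}
insert 77 → {77, 69}
insert 64 → {77, 69, 64}
insert 70 → {77, 70, 69, 64}
treat next patient → 77; now {70, 69, 64}
treat next patient → 70; now {69, 64}
insert 80 → {80, 69, 64}
treat next patient → 80; now {69, 64}
insert 85 → {85, 69, 64}
insert 97 → {97, 85, 69, 64}
insert 68 → {97, 85, 69, 68, 64}
treat next patient → 97; now {85, 69, 68, 64}
insert 72 → {85, 72, 69, 68, 64}
insert 67 → {85, 72, 69, 68, 67, 64}
insert 100 → {100, 85, 72, 69, 68, 67, 64}
treat next patient → 100; now {85, 72, 69, 68, 67, 64}
treat next patient → 85; now {72, 69, 68, 67, 64}
treat next patient → 72; now {69, 68, 67, 64}
treat next patient → 69; now {68, 67, 64}
insert 78 → {78, 68, 67, 64}
treat next patient → 78; now {68, 67, 64}
treat next patient → 68; now {67, 64}
insert 87 → {87, 67, 64}

68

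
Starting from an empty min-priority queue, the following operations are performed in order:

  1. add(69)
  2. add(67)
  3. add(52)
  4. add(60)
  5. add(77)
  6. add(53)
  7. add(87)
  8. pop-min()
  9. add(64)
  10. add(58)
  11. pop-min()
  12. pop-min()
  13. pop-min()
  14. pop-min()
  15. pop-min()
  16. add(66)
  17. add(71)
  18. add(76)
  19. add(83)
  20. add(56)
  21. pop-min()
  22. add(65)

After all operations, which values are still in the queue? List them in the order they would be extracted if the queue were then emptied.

insert 69 → {69}
insert 67 → {67, 69}
insert 52 → {52, 67, 69}
insert 60 → {52, 60, 67, 69}
insert 77 → {52, 60, 67, 69, 77}
insert 53 → {52, 53, 60, 67, 69, 77}
insert 87 → {52, 53, 60, 67, 69, 77, 87}
pop-min → 52; now {53, 60, 67, 69, 77, 87}
insert 64 → {53, 60, 64, 67, 69, 77, 87}
insert 58 → {53, 58, 60, 64, 67, 69, 77, 87}
pop-min → 53; now {58, 60, 64, 67, 69, 77, 87}
pop-min → 58; now {60, 64, 67, 69, 77, 87}
pop-min → 60; now {64, 67, 69, 77, 87}
pop-min → 64; now {67, 69, 77, 87}
pop-min → 67; now {69, 77, 87}
insert 66 → {66, 69, 77, 87}
insert 71 → {66, 69, 71, 77, 87}
insert 76 → {66, 69, 71, 76, 77, 87}
insert 83 → {66, 69, 71, 76, 77, 83, 87}
insert 56 → {56, 66, 69, 71, 76, 77, 83, 87}
pop-min → 56; now {66, 69, 71, 76, 77, 83, 87}
insert 65 → {65, 66, 69, 71, 76, 77, 83, 87}

65, 66, 69, 71, 76, 77, 83, 87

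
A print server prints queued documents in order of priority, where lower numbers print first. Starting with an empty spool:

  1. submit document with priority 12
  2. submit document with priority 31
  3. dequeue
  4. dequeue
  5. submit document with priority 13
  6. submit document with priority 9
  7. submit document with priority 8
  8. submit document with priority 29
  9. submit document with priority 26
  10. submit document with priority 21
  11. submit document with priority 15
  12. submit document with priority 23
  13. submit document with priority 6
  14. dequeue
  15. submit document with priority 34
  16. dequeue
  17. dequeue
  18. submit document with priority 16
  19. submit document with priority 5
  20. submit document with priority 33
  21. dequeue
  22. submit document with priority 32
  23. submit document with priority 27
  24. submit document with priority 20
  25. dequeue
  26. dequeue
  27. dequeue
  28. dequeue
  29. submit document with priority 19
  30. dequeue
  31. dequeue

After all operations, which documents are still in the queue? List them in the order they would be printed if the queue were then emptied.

insert 12 → {12}
insert 31 → {12, 31}
dequeue → 12; now {31}
dequeue → 31; now {}
insert 13 → {13}
insert 9 → {9, 13}
insert 8 → {8, 9, 13}
insert 29 → {8, 9, 13, 29}
insert 26 → {8, 9, 13, 26, 29}
insert 21 → {8, 9, 13, 21, 26, 29}
insert 15 → {8, 9, 13, 15, 21, 26, 29}
insert 23 → {8, 9, 13, 15, 21, 23, 26, 29}
insert 6 → {6, 8, 9, 13, 15, 21, 23, 26, 29}
dequeue → 6; now {8, 9, 13, 15, 21, 23, 26, 29}
insert 34 → {8, 9, 13, 15, 21, 23, 26, 29, 34}
dequeue → 8; now {9, 13, 15, 21, 23, 26, 29, 34}
dequeue → 9; now {13, 15, 21, 23, 26, 29, 34}
insert 16 → {13, 15, 16, 21, 23, 26, 29, 34}
insert 5 → {5, 13, 15, 16, 21, 23, 26, 29, 34}
insert 33 → {5, 13, 15, 16, 21, 23, 26, 29, 33, 34}
dequeue → 5; now {13, 15, 16, 21, 23, 26, 29, 33, 34}
insert 32 → {13, 15, 16, 21, 23, 26, 29, 32, 33, 34}
insert 27 → {13, 15, 16, 21, 23, 26, 27, 29, 32, 33, 34}
insert 20 → {13, 15, 16, 20, 21, 23, 26, 27, 29, 32, 33, 34}
dequeue → 13; now {15, 16, 20, 21, 23, 26, 27, 29, 32, 33, 34}
dequeue → 15; now {16, 20, 21, 23, 26, 27, 29, 32, 33, 34}
dequeue → 16; now {20, 21, 23, 26, 27, 29, 32, 33, 34}
dequeue → 20; now {21, 23, 26, 27, 29, 32, 33, 34}
insert 19 → {19, 21, 23, 26, 27, 29, 32, 33, 34}
dequeue → 19; now {21, 23, 26, 27, 29, 32, 33, 34}
dequeue → 21; now {23, 26, 27, 29, 32, 33, 34}

[23, 26, 27, 29, 32, 33, 34]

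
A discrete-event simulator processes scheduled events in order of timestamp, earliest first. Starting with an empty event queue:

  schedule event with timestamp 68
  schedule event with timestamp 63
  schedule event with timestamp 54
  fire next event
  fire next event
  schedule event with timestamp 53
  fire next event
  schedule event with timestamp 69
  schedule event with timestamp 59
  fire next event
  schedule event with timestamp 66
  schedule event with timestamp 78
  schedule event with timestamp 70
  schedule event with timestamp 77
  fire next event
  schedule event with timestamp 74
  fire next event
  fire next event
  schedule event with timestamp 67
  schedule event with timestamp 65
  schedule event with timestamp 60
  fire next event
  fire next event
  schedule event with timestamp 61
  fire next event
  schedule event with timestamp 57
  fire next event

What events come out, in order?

insert 68 → {68}
insert 63 → {63, 68}
insert 54 → {54, 63, 68}
fire next event → 54; now {63, 68}
fire next event → 63; now {68}
insert 53 → {53, 68}
fire next event → 53; now {68}
insert 69 → {68, 69}
insert 59 → {59, 68, 69}
fire next event → 59; now {68, 69}
insert 66 → {66, 68, 69}
insert 78 → {66, 68, 69, 78}
insert 70 → {66, 68, 69, 70, 78}
insert 77 → {66, 68, 69, 70, 77, 78}
fire next event → 66; now {68, 69, 70, 77, 78}
insert 74 → {68, 69, 70, 74, 77, 78}
fire next event → 68; now {69, 70, 74, 77, 78}
fire next event → 69; now {70, 74, 77, 78}
insert 67 → {67, 70, 74, 77, 78}
insert 65 → {65, 67, 70, 74, 77, 78}
insert 60 → {60, 65, 67, 70, 74, 77, 78}
fire next event → 60; now {65, 67, 70, 74, 77, 78}
fire next event → 65; now {67, 70, 74, 77, 78}
insert 61 → {61, 67, 70, 74, 77, 78}
fire next event → 61; now {67, 70, 74, 77, 78}
insert 57 → {57, 67, 70, 74, 77, 78}
fire next event → 57; now {67, 70, 74, 77, 78}

54, 63, 53, 59, 66, 68, 69, 60, 65, 61, 57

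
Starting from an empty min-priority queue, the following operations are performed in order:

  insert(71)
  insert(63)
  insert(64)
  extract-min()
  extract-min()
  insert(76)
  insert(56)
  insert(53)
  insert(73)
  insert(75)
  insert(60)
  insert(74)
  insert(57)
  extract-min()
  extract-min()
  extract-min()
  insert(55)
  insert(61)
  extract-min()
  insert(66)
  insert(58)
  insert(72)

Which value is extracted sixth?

insert 71 → {71}
insert 63 → {63, 71}
insert 64 → {63, 64, 71}
extract-min → 63; now {64, 71}
extract-min → 64; now {71}
insert 76 → {71, 76}
insert 56 → {56, 71, 76}
insert 53 → {53, 56, 71, 76}
insert 73 → {53, 56, 71, 73, 76}
insert 75 → {53, 56, 71, 73, 75, 76}
insert 60 → {53, 56, 60, 71, 73, 75, 76}
insert 74 → {53, 56, 60, 71, 73, 74, 75, 76}
insert 57 → {53, 56, 57, 60, 71, 73, 74, 75, 76}
extract-min → 53; now {56, 57, 60, 71, 73, 74, 75, 76}
extract-min → 56; now {57, 60, 71, 73, 74, 75, 76}
extract-min → 57; now {60, 71, 73, 74, 75, 76}
insert 55 → {55, 60, 71, 73, 74, 75, 76}
insert 61 → {55, 60, 61, 71, 73, 74, 75, 76}
extract-min → 55; now {60, 61, 71, 73, 74, 75, 76}
insert 66 → {60, 61, 66, 71, 73, 74, 75, 76}
insert 58 → {58, 60, 61, 66, 71, 73, 74, 75, 76}
insert 72 → {58, 60, 61, 66, 71, 72, 73, 74, 75, 76}

55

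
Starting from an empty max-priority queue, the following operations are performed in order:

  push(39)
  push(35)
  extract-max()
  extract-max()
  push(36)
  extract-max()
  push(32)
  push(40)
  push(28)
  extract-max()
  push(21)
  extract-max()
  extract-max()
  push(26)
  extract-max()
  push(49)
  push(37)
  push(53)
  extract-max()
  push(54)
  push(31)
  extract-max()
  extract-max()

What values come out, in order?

39 → 35 → 36 → 40 → 32 → 28 → 26 → 53 → 54 → 49

insert 39 → {39}
insert 35 → {39, 35}
extract-max → 39; now {35}
extract-max → 35; now {}
insert 36 → {36}
extract-max → 36; now {}
insert 32 → {32}
insert 40 → {40, 32}
insert 28 → {40, 32, 28}
extract-max → 40; now {32, 28}
insert 21 → {32, 28, 21}
extract-max → 32; now {28, 21}
extract-max → 28; now {21}
insert 26 → {26, 21}
extract-max → 26; now {21}
insert 49 → {49, 21}
insert 37 → {49, 37, 21}
insert 53 → {53, 49, 37, 21}
extract-max → 53; now {49, 37, 21}
insert 54 → {54, 49, 37, 21}
insert 31 → {54, 49, 37, 31, 21}
extract-max → 54; now {49, 37, 31, 21}
extract-max → 49; now {37, 31, 21}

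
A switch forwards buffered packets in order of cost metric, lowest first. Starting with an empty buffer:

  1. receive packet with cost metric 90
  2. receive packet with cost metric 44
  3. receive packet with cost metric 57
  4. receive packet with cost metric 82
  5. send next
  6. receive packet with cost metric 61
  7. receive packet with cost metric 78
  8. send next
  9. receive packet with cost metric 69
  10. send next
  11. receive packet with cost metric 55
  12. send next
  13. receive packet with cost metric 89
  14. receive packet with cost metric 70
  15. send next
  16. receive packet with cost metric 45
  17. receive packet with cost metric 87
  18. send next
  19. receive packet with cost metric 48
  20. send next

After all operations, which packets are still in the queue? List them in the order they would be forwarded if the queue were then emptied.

[70, 78, 82, 87, 89, 90]

insert 90 → {90}
insert 44 → {44, 90}
insert 57 → {44, 57, 90}
insert 82 → {44, 57, 82, 90}
send next → 44; now {57, 82, 90}
insert 61 → {57, 61, 82, 90}
insert 78 → {57, 61, 78, 82, 90}
send next → 57; now {61, 78, 82, 90}
insert 69 → {61, 69, 78, 82, 90}
send next → 61; now {69, 78, 82, 90}
insert 55 → {55, 69, 78, 82, 90}
send next → 55; now {69, 78, 82, 90}
insert 89 → {69, 78, 82, 89, 90}
insert 70 → {69, 70, 78, 82, 89, 90}
send next → 69; now {70, 78, 82, 89, 90}
insert 45 → {45, 70, 78, 82, 89, 90}
insert 87 → {45, 70, 78, 82, 87, 89, 90}
send next → 45; now {70, 78, 82, 87, 89, 90}
insert 48 → {48, 70, 78, 82, 87, 89, 90}
send next → 48; now {70, 78, 82, 87, 89, 90}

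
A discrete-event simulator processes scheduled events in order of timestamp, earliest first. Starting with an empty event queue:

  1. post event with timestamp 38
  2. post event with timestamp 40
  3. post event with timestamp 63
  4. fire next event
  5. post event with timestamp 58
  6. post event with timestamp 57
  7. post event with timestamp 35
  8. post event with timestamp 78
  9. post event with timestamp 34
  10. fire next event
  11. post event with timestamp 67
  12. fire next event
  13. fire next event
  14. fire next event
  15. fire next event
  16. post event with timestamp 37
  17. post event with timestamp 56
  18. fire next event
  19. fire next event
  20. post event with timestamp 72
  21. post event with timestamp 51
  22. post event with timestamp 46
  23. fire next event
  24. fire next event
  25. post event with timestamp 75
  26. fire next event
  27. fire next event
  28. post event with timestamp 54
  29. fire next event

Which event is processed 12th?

insert 38 → {38}
insert 40 → {38, 40}
insert 63 → {38, 40, 63}
fire next event → 38; now {40, 63}
insert 58 → {40, 58, 63}
insert 57 → {40, 57, 58, 63}
insert 35 → {35, 40, 57, 58, 63}
insert 78 → {35, 40, 57, 58, 63, 78}
insert 34 → {34, 35, 40, 57, 58, 63, 78}
fire next event → 34; now {35, 40, 57, 58, 63, 78}
insert 67 → {35, 40, 57, 58, 63, 67, 78}
fire next event → 35; now {40, 57, 58, 63, 67, 78}
fire next event → 40; now {57, 58, 63, 67, 78}
fire next event → 57; now {58, 63, 67, 78}
fire next event → 58; now {63, 67, 78}
insert 37 → {37, 63, 67, 78}
insert 56 → {37, 56, 63, 67, 78}
fire next event → 37; now {56, 63, 67, 78}
fire next event → 56; now {63, 67, 78}
insert 72 → {63, 67, 72, 78}
insert 51 → {51, 63, 67, 72, 78}
insert 46 → {46, 51, 63, 67, 72, 78}
fire next event → 46; now {51, 63, 67, 72, 78}
fire next event → 51; now {63, 67, 72, 78}
insert 75 → {63, 67, 72, 75, 78}
fire next event → 63; now {67, 72, 75, 78}
fire next event → 67; now {72, 75, 78}
insert 54 → {54, 72, 75, 78}
fire next event → 54; now {72, 75, 78}

67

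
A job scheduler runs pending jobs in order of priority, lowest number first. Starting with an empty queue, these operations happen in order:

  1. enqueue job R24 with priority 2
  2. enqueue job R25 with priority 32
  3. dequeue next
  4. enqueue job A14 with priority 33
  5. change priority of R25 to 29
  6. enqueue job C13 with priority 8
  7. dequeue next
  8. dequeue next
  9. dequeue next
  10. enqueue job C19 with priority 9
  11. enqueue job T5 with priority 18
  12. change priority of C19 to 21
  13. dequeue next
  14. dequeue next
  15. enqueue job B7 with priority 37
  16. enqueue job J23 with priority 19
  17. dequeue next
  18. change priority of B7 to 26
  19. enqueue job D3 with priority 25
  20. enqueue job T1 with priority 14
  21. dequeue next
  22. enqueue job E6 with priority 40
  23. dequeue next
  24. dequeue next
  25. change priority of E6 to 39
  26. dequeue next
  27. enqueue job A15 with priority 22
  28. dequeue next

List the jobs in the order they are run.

[R24, C13, R25, A14, T5, C19, J23, T1, D3, B7, E6, A15]

add R24 (priority 2) → {R24:2}
add R25 (priority 32) → {R24:2, R25:32}
dequeue next → R24; now {R25:32}
add A14 (priority 33) → {R25:32, A14:33}
update R25 to priority 29 → {R25:29, A14:33}
add C13 (priority 8) → {C13:8, R25:29, A14:33}
dequeue next → C13; now {R25:29, A14:33}
dequeue next → R25; now {A14:33}
dequeue next → A14; now {}
add C19 (priority 9) → {C19:9}
add T5 (priority 18) → {C19:9, T5:18}
update C19 to priority 21 → {T5:18, C19:21}
dequeue next → T5; now {C19:21}
dequeue next → C19; now {}
add B7 (priority 37) → {B7:37}
add J23 (priority 19) → {J23:19, B7:37}
dequeue next → J23; now {B7:37}
update B7 to priority 26 → {B7:26}
add D3 (priority 25) → {D3:25, B7:26}
add T1 (priority 14) → {T1:14, D3:25, B7:26}
dequeue next → T1; now {D3:25, B7:26}
add E6 (priority 40) → {D3:25, B7:26, E6:40}
dequeue next → D3; now {B7:26, E6:40}
dequeue next → B7; now {E6:40}
update E6 to priority 39 → {E6:39}
dequeue next → E6; now {}
add A15 (priority 22) → {A15:22}
dequeue next → A15; now {}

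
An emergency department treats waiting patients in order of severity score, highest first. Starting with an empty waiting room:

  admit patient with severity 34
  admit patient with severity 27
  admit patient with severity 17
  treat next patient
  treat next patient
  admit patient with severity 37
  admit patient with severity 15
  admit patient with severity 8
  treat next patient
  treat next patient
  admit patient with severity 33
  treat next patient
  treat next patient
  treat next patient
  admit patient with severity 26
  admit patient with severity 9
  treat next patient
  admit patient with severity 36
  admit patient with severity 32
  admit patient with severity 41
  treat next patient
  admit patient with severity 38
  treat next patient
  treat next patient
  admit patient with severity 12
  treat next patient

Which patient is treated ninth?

insert 34 → {34}
insert 27 → {34, 27}
insert 17 → {34, 27, 17}
treat next patient → 34; now {27, 17}
treat next patient → 27; now {17}
insert 37 → {37, 17}
insert 15 → {37, 17, 15}
insert 8 → {37, 17, 15, 8}
treat next patient → 37; now {17, 15, 8}
treat next patient → 17; now {15, 8}
insert 33 → {33, 15, 8}
treat next patient → 33; now {15, 8}
treat next patient → 15; now {8}
treat next patient → 8; now {}
insert 26 → {26}
insert 9 → {26, 9}
treat next patient → 26; now {9}
insert 36 → {36, 9}
insert 32 → {36, 32, 9}
insert 41 → {41, 36, 32, 9}
treat next patient → 41; now {36, 32, 9}
insert 38 → {38, 36, 32, 9}
treat next patient → 38; now {36, 32, 9}
treat next patient → 36; now {32, 9}
insert 12 → {32, 12, 9}
treat next patient → 32; now {12, 9}

41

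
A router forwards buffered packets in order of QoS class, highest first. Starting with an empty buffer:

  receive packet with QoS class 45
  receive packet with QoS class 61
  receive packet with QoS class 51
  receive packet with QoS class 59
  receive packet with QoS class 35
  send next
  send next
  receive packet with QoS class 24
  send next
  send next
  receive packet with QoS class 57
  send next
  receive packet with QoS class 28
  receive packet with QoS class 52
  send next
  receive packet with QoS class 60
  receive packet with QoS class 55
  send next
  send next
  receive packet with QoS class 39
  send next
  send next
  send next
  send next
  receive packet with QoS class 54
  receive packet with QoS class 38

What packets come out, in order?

61, 59, 51, 45, 57, 52, 60, 55, 39, 35, 28, 24

insert 45 → {45}
insert 61 → {61, 45}
insert 51 → {61, 51, 45}
insert 59 → {61, 59, 51, 45}
insert 35 → {61, 59, 51, 45, 35}
send next → 61; now {59, 51, 45, 35}
send next → 59; now {51, 45, 35}
insert 24 → {51, 45, 35, 24}
send next → 51; now {45, 35, 24}
send next → 45; now {35, 24}
insert 57 → {57, 35, 24}
send next → 57; now {35, 24}
insert 28 → {35, 28, 24}
insert 52 → {52, 35, 28, 24}
send next → 52; now {35, 28, 24}
insert 60 → {60, 35, 28, 24}
insert 55 → {60, 55, 35, 28, 24}
send next → 60; now {55, 35, 28, 24}
send next → 55; now {35, 28, 24}
insert 39 → {39, 35, 28, 24}
send next → 39; now {35, 28, 24}
send next → 35; now {28, 24}
send next → 28; now {24}
send next → 24; now {}
insert 54 → {54}
insert 38 → {54, 38}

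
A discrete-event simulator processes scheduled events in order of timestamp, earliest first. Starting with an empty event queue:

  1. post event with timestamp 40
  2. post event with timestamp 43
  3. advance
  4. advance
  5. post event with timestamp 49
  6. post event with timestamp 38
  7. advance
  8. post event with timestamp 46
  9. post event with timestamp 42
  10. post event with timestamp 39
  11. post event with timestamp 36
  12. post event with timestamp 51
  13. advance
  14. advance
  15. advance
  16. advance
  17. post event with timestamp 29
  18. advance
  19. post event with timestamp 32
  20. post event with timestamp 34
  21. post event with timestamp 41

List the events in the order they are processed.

40 → 43 → 38 → 36 → 39 → 42 → 46 → 29

insert 40 → {40}
insert 43 → {40, 43}
advance → 40; now {43}
advance → 43; now {}
insert 49 → {49}
insert 38 → {38, 49}
advance → 38; now {49}
insert 46 → {46, 49}
insert 42 → {42, 46, 49}
insert 39 → {39, 42, 46, 49}
insert 36 → {36, 39, 42, 46, 49}
insert 51 → {36, 39, 42, 46, 49, 51}
advance → 36; now {39, 42, 46, 49, 51}
advance → 39; now {42, 46, 49, 51}
advance → 42; now {46, 49, 51}
advance → 46; now {49, 51}
insert 29 → {29, 49, 51}
advance → 29; now {49, 51}
insert 32 → {32, 49, 51}
insert 34 → {32, 34, 49, 51}
insert 41 → {32, 34, 41, 49, 51}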